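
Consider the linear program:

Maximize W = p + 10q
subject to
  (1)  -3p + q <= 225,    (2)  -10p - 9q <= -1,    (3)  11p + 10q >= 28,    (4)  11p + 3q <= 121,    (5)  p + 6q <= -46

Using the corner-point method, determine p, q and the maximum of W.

p = 157/14, q = -267/28, maximum W = -589/7

Vertices and W = p + 10q:
  (1126/77, -93/7) → W = -9104/77
  (157/14, -267/28) → W = -589/7
  (96/7, -209/21) → W = -1802/21

At the optimal vertex, 11p + 10q = 28 and p + 6q = -46.
Solving simultaneously gives p = 157/14, q = -267/28.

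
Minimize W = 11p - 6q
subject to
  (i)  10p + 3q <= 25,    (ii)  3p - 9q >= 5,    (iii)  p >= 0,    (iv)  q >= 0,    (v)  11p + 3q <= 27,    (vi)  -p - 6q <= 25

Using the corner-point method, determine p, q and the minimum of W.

p = 5/3, q = 0, minimum W = 55/3

Corner points and W = 11p - 6q:
  (5/3, 0) → W = 55/3
  (43/18, 13/54) → W = 149/6
  (27/11, 0) → W = 27

The optimum lies where 3p - 9q = 5 and q = 0.
Solving simultaneously gives p = 5/3, q = 0.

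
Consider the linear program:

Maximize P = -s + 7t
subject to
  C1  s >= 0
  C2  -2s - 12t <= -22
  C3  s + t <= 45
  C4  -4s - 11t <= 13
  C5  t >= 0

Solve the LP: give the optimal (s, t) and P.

s = 0, t = 45, maximum P = 315

The binding constraints are s = 0 and s + t = 45.
Solving simultaneously gives s = 0, t = 45.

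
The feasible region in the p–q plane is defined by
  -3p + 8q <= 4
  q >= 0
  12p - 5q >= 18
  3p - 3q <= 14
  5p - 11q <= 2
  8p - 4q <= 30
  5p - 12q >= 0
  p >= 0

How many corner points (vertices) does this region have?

4

Intersecting each pair of boundary lines and keeping only the points that satisfy every inequality leaves:
  (188/107, 66/107)
  (216/119, 90/119)
  (161/34, 67/34)
  (90/19, 75/38)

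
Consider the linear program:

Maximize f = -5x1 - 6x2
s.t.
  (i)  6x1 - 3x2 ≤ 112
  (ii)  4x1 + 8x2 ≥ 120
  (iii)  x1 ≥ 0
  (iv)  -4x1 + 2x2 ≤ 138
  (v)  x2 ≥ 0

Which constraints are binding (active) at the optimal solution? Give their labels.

Feasible corners and f = -5x1 - 6x2:
  (314/15, 68/15) → f = -1978/15
  (0, 15) → f = -90
  (0, 69) → f = -414
The feasible region is unbounded (it extends along (1, 2)), but f strictly decreases along every unbounded feasible direction, so there is no improving ray and the maximum is attained at a vertex.

The maximum is at (0, 15). Substituting into each constraint, equality holds for (ii) and (iii); the remaining constraints have slack.

(ii) and (iii)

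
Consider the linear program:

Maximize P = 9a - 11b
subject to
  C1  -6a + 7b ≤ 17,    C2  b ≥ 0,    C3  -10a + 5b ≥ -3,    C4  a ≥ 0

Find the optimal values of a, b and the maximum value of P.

a = 3/10, b = 0, maximum P = 27/10

The optimum lies where b = 0 and -10a + 5b = -3.
Solving simultaneously gives a = 3/10, b = 0.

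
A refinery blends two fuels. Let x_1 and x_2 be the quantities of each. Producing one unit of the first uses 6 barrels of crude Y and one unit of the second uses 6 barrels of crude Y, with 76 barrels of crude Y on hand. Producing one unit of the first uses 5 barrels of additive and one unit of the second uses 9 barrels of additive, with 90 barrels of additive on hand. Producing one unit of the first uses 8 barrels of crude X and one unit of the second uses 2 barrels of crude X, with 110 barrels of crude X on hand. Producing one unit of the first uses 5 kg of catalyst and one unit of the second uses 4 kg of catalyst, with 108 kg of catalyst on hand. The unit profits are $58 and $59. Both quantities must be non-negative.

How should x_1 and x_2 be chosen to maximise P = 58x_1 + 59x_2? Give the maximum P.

Extreme points and P = 58x_1 + 59x_2:
  (0, 0) → P = 0
  (0, 10) → P = 590
  (38/3, 0) → P = 2204/3
  (6, 20/3) → P = 2224/3

The binding constraints are 6x_1 + 6x_2 = 76 and 5x_1 + 9x_2 = 90.
Solving simultaneously gives x_1 = 6, x_2 = 20/3.

x_1 = 6, x_2 = 20/3, maximum P = 2224/3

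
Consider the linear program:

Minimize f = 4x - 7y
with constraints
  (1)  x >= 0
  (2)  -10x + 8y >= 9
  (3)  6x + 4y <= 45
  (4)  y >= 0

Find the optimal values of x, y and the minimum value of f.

x = 0, y = 45/4, minimum f = -315/4

Corner points and f = 4x - 7y:
  (0, 9/8) → f = -63/8
  (0, 45/4) → f = -315/4
  (81/22, 63/11) → f = -279/11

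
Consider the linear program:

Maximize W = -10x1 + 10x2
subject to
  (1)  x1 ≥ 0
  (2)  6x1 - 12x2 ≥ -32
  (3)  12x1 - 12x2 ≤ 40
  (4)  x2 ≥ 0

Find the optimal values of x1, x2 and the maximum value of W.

Extreme points and W = -10x1 + 10x2:
  (0, 8/3) → W = 80/3
  (0, 0) → W = 0
  (12, 26/3) → W = -100/3
  (10/3, 0) → W = -100/3

At the optimal vertex, x1 = 0 and 6x1 - 12x2 = -32.
Solving simultaneously gives x1 = 0, x2 = 8/3.

x1 = 0, x2 = 8/3, maximum W = 80/3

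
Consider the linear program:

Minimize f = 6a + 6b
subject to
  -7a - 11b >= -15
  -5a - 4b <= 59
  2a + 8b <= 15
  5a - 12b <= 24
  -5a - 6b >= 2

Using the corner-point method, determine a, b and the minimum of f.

a = -153/20, b = -83/16, minimum f = -3081/40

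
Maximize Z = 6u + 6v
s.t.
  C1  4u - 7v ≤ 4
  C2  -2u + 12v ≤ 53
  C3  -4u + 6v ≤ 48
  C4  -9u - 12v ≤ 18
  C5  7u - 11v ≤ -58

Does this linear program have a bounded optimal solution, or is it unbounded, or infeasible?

bounded optimum

Vertices and Z = 6u + 6v:
  (-71/11, 147/44) → Z = -411/22
  (-113/62, 255/62) → Z = 426/31
  (-298/61, 132/61) → Z = -996/61
The feasible region has finitely many vertices and no improving ray; the maximum is 426/31 at (-113/62, 255/62).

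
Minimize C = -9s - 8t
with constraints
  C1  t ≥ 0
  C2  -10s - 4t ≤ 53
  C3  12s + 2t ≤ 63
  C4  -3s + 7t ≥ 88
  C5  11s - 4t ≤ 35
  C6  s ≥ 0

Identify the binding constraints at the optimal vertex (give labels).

C3 and C6

Extreme points and C = -9s - 8t:
  (53/18, 83/6) → C = -823/6
  (0, 63/2) → C = -252
  (0, 88/7) → C = -704/7

The minimum is at (0, 63/2). Substituting into each constraint, equality holds for C3 and C6; the remaining constraints have slack.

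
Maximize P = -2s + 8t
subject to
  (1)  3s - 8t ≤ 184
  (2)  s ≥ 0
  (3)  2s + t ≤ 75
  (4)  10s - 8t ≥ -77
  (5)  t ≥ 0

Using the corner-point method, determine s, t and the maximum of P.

Vertices and P = -2s + 8t:
  (0, 77/8) → P = 77
  (0, 0) → P = 0
  (523/26, 452/13) → P = 3093/13
  (75/2, 0) → P = -75

The optimum lies where 2s + t = 75 and 10s - 8t = -77.
Solving simultaneously gives s = 523/26, t = 452/13.

s = 523/26, t = 452/13, maximum P = 3093/13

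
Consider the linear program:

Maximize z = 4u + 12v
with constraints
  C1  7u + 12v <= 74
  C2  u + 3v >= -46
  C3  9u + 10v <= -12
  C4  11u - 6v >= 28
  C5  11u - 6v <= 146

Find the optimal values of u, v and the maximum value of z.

Feasible corners and z = 4u + 12v:
  (-64/13, -178/13) → z = -184
  (54/13, -652/39) → z = -184
  (52/41, -96/41) → z = -944/41
  (347/41, -723/82) → z = -2950/41

u = 52/41, v = -96/41, maximum z = -944/41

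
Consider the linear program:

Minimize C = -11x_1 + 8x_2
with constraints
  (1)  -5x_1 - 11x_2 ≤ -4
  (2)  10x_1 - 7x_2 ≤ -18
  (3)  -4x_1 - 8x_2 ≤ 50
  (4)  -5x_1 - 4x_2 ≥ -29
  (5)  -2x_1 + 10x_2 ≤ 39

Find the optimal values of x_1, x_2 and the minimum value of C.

Extreme points and C = -11x_1 + 8x_2:
  (-34/29, 26/29) → C = 582/29
  (-389/72, 203/72) → C = 5903/72
  (93/86, 177/43) → C = 1809/86

The binding constraints are -5x_1 - 11x_2 = -4 and 10x_1 - 7x_2 = -18.
Solving simultaneously gives x_1 = -34/29, x_2 = 26/29.

x_1 = -34/29, x_2 = 26/29, minimum C = 582/29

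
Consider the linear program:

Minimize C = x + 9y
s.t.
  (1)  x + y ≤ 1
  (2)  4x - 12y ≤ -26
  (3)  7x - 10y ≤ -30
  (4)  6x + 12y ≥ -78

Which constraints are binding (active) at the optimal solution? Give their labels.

(2) and (4)

Corner points and C = x + 9y:
  (-20/17, 37/17) → C = 313/17
  (-25/11, 31/22) → C = 229/22
  (-52/5, -13/10) → C = -221/10
The feasible region is unbounded (it extends along (-1, 1), (-2, 1)), but C strictly increases along every unbounded feasible direction, so there is no improving ray and the minimum is attained at a vertex.

The minimum is at (-52/5, -13/10). Substituting into each constraint, equality holds for (2) and (4); the remaining constraints have slack.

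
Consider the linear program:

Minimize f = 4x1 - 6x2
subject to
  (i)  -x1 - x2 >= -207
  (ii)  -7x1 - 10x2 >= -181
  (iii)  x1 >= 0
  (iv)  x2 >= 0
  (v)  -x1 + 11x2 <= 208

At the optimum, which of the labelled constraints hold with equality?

Vertices and f = 4x1 - 6x2:
  (0, 181/10) → f = -543/5
  (181/7, 0) → f = 724/7
  (0, 0) → f = 0

The minimum is at (0, 181/10). Substituting into each constraint, equality holds for (ii) and (iii); the remaining constraints have slack.

(ii) and (iii)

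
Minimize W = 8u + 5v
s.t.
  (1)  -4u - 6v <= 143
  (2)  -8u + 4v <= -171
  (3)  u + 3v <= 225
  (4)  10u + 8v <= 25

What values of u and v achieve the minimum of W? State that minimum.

Feasible corners and W = 8u + 5v:
  (227/32, -457/16) → W = -1377/16
  (647/14, -765/14) → W = 193/2
  (367/26, -755/52) → W = 2097/52

The optimum lies where -4u - 6v = 143 and -8u + 4v = -171.
Solving simultaneously gives u = 227/32, v = -457/16.

u = 227/32, v = -457/16, minimum W = -1377/16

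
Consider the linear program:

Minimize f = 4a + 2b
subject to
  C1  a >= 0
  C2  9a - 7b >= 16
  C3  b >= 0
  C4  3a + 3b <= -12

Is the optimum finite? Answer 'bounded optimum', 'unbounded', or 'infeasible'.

The boundaries a = 0 and 3a + 3b = -12 meet at (0, -4), but that point violates b ≥ 0. Every candidate vertex is excluded by some other constraint, so the feasible region is empty.

infeasible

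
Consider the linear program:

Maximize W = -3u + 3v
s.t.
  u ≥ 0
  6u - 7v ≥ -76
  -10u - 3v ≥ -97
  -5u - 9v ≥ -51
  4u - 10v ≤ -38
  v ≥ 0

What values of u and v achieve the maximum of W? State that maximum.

Vertices and W = -3u + 3v:
  (0, 17/3) → W = 17
  (0, 19/5) → W = 57/5
  (84/43, 197/43) → W = 339/43

The binding constraints are u = 0 and -5u - 9v = -51.
Solving simultaneously gives u = 0, v = 17/3.

u = 0, v = 17/3, maximum W = 17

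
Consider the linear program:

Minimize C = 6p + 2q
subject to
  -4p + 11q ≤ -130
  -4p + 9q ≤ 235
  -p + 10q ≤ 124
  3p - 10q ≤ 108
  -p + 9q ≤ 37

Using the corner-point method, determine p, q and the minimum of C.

Vertices and C = 6p + 2q:
  (16, -6) → C = 84
  (1577/25, 278/25) → C = 10018/25
  (1342/17, 219/17) → C = 8490/17

p = 16, q = -6, minimum C = 84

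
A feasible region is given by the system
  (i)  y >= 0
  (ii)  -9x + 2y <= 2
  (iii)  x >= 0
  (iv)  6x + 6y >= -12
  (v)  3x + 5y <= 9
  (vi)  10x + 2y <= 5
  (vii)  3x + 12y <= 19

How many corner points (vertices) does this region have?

5

Intersecting each pair of boundary lines and keeping only the points that satisfy every inequality leaves:
  (0, 0)
  (1/2, 0)
  (0, 1)
  (7/57, 59/38)
  (11/57, 175/114)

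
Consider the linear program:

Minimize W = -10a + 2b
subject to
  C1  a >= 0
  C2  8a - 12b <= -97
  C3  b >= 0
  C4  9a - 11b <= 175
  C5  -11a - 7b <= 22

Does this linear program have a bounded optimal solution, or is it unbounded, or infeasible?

unbounded

From the feasible point (0, 97/12), moving in the direction (11, 9) keeps every constraint satisfied while W decreases without bound.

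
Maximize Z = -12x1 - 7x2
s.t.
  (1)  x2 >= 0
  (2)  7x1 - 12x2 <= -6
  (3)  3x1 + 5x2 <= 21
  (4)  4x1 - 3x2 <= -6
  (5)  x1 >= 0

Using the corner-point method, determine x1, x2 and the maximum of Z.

x1 = 0, x2 = 2, maximum Z = -14

Extreme points and Z = -12x1 - 7x2:
  (33/29, 102/29) → Z = -1110/29
  (0, 21/5) → Z = -147/5
  (0, 2) → Z = -14

The binding constraints are 4x1 - 3x2 = -6 and x1 = 0.
Solving simultaneously gives x1 = 0, x2 = 2.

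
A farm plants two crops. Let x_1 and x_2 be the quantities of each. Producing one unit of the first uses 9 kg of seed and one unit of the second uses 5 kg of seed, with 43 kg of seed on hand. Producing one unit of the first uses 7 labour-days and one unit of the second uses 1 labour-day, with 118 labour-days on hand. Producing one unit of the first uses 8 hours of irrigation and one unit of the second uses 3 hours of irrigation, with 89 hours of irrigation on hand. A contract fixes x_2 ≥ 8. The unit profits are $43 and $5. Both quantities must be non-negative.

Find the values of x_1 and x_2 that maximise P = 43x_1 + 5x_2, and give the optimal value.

Vertices and P = 43x_1 + 5x_2:
  (0, 43/5) → P = 43
  (0, 8) → P = 40
  (1/3, 8) → P = 163/3

The binding constraints are 9x_1 + 5x_2 = 43 and x_2 = 8.
Solving simultaneously gives x_1 = 1/3, x_2 = 8.

x_1 = 1/3, x_2 = 8, maximum P = 163/3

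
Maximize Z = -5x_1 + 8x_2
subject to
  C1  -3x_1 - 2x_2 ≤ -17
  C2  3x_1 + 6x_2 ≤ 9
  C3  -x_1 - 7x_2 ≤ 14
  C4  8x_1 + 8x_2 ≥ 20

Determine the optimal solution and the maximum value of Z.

Feasible corners and Z = -5x_1 + 8x_2:
  (7, -2) → Z = -51
  (147/19, -59/19) → Z = -1207/19
  (49/5, -17/5) → Z = -381/5

x_1 = 7, x_2 = -2, maximum Z = -51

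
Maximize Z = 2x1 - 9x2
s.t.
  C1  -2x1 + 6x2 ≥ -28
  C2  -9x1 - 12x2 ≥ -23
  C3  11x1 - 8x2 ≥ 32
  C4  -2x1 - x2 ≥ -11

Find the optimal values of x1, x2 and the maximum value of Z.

x1 = -16/25, x2 = -122/25, maximum Z = 1066/25

The binding constraints are -2x1 + 6x2 = -28 and 11x1 - 8x2 = 32.
Solving simultaneously gives x1 = -16/25, x2 = -122/25.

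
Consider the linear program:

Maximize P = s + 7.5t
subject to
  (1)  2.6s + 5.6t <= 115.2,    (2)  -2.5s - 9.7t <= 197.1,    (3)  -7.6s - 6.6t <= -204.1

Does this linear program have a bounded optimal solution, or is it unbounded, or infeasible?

Extreme points and P = s + 7.5t:
  (37020/187, -13341/187) → P = -126075/374
  (9566/635, 17243/1270) → P = 296909/2540
  (328063/5722, -200821/5722) → P = -2356189/11444
The feasible region has finitely many vertices and no improving ray; the maximum is 296909/2540 at (9566/635, 17243/1270).

bounded optimum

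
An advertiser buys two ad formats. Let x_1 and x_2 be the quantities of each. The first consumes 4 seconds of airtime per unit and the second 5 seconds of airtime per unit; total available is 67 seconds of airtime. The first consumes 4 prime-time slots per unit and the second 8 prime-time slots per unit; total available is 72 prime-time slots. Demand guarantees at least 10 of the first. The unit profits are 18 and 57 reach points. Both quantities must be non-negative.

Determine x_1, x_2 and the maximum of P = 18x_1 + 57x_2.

Feasible corners and P = 18x_1 + 57x_2:
  (67/4, 0) → P = 603/2
  (10, 0) → P = 180
  (44/3, 5/3) → P = 359
  (10, 4) → P = 408

The binding constraints are 4x_1 + 8x_2 = 72 and x_1 = 10.
Solving simultaneously gives x_1 = 10, x_2 = 4.

x_1 = 10, x_2 = 4, maximum P = 408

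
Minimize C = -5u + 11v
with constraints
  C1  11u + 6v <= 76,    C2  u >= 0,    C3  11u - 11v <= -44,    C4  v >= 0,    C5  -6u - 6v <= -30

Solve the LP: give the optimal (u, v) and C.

Feasible corners and C = -5u + 11v:
  (0, 38/3) → C = 418/3
  (52/17, 120/17) → C = 1060/17
  (0, 5) → C = 55
  (1/2, 9/2) → C = 47

At the optimal vertex, 11u - 11v = -44 and -6u - 6v = -30.
Solving simultaneously gives u = 1/2, v = 9/2.

u = 1/2, v = 9/2, minimum C = 47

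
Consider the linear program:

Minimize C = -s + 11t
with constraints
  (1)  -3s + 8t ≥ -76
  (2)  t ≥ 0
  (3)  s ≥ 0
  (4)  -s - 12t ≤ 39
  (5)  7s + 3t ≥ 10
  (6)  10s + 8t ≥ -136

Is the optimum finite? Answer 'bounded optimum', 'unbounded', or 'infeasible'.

Feasible corners and C = -s + 11t:
  (76/3, 0) → C = -76/3
  (10/7, 0) → C = -10/7
  (0, 10/3) → C = 110/3
The feasible region has finitely many vertices and no improving ray; the minimum is -76/3 at (76/3, 0).

bounded optimum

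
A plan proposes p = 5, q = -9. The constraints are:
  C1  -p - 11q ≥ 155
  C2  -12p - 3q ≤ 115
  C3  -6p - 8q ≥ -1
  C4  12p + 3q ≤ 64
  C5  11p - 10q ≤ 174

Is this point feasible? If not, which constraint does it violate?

not feasible — violates C1

Constraint C1: -p - 11q = 94, which is not ≥ 155. All other constraints are satisfied.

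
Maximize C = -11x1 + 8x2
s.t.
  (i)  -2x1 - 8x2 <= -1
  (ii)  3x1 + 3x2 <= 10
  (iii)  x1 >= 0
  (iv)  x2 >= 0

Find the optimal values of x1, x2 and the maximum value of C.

The binding constraints are 3x1 + 3x2 = 10 and x1 = 0.
Solving simultaneously gives x1 = 0, x2 = 10/3.

x1 = 0, x2 = 10/3, maximum C = 80/3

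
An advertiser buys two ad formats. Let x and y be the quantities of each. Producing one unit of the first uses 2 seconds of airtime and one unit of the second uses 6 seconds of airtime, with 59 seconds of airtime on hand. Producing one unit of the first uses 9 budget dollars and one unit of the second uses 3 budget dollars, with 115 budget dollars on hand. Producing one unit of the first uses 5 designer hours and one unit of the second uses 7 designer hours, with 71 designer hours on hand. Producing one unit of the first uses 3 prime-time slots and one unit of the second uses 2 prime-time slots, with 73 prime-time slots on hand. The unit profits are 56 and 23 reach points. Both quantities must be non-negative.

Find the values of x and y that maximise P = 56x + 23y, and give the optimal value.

Vertices and P = 56x + 23y:
  (0, 0) → P = 0
  (0, 59/6) → P = 1357/6
  (115/9, 0) → P = 6440/9
  (13/16, 153/16) → P = 4247/16
  (37/3, 4/3) → P = 2164/3

The optimum lies where 9x + 3y = 115 and 5x + 7y = 71.
Solving simultaneously gives x = 37/3, y = 4/3.

x = 37/3, y = 4/3, maximum P = 2164/3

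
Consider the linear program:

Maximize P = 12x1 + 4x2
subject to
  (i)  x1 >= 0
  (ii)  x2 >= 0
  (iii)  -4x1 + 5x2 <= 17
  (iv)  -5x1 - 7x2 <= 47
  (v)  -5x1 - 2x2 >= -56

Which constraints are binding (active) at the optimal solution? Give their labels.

(ii) and (v)

Extreme points and P = 12x1 + 4x2:
  (0, 0) → P = 0
  (0, 17/5) → P = 68/5
  (56/5, 0) → P = 672/5
  (82/11, 103/11) → P = 1396/11

The maximum is at (56/5, 0). Substituting into each constraint, equality holds for (ii) and (v); the remaining constraints have slack.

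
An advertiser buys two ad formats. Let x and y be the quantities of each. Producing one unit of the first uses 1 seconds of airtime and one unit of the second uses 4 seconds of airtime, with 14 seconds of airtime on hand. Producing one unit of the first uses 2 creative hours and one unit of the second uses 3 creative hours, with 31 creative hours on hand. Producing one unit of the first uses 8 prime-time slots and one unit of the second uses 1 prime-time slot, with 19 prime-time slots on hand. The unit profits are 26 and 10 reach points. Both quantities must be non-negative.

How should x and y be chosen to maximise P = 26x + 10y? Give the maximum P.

x = 2, y = 3, maximum P = 82

Vertices and P = 26x + 10y:
  (0, 0) → P = 0
  (0, 7/2) → P = 35
  (19/8, 0) → P = 247/4
  (2, 3) → P = 82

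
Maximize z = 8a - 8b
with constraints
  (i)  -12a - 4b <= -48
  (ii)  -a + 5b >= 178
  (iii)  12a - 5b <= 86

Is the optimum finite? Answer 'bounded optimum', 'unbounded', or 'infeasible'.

Feasible corners and z = 8a - 8b:
  (-59/8, 273/8) → z = -332
  (24, 202/5) → z = -656/5
The feasible region has finitely many vertices and no improving ray; the maximum is -656/5 at (24, 202/5).

bounded optimum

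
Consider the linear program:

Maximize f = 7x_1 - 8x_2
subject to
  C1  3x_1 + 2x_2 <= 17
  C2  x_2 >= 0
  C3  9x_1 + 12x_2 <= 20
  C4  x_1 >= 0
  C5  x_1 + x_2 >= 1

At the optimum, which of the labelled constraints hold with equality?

C2 and C3

Corner points and f = 7x_1 - 8x_2:
  (20/9, 0) → f = 140/9
  (1, 0) → f = 7
  (0, 5/3) → f = -40/3
  (0, 1) → f = -8

The maximum is at (20/9, 0). Substituting into each constraint, equality holds for C2 and C3; the remaining constraints have slack.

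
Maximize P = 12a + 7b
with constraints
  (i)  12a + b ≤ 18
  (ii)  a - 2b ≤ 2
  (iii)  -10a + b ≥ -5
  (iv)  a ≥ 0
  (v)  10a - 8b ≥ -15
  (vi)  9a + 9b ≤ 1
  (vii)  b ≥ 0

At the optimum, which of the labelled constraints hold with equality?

Extreme points and P = 12a + 7b:
  (0, 1/9) → P = 7/9
  (0, 0) → P = 0
  (1/9, 0) → P = 4/3

The maximum is at (1/9, 0). Substituting into each constraint, equality holds for (vi) and (vii); the remaining constraints have slack.

(vi) and (vii)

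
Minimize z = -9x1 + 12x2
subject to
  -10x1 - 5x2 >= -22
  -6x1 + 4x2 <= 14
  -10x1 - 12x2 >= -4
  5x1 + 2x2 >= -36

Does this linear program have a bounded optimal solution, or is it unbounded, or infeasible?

From the feasible point (122/35, -18/7), moving in the direction (5, -10) keeps every constraint satisfied while z decreases without bound.

unbounded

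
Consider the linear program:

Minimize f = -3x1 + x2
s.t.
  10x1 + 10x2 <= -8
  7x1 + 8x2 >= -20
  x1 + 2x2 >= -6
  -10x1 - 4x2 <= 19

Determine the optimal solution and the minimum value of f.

x1 = 22/5, x2 = -26/5, minimum f = -92/5

Corner points and f = -3x1 + x2:
  (22/5, -26/5) → f = -92/5
  (-79/30, 11/6) → f = 146/15
  (4/3, -11/3) → f = -23/3
  (-18/13, -67/52) → f = 149/52

The optimum lies where 10x1 + 10x2 = -8 and x1 + 2x2 = -6.
Solving simultaneously gives x1 = 22/5, x2 = -26/5.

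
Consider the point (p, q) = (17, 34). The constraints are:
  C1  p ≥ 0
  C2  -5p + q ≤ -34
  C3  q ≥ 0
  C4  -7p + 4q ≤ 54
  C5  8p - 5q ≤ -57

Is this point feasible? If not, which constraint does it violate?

not feasible — violates C5

Constraint C5: 8p - 5q = -34, which is not ≤ -57. All other constraints are satisfied.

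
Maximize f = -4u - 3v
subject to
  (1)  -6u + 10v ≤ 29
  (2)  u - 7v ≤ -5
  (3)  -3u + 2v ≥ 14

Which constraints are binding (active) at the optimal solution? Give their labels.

(1) and (2)

Vertices and f = -4u - 3v:
  (-153/32, 1/32) → f = 609/32
  (-41/9, 1/6) → f = 319/18
  (-88/19, 1/19) → f = 349/19

The maximum is at (-153/32, 1/32). Substituting into each constraint, equality holds for (1) and (2); the remaining constraints have slack.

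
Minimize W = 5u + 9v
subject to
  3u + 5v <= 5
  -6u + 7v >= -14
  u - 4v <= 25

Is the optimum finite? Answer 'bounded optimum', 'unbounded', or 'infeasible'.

unbounded

From the feasible point (35/17, -4/17), moving in the direction (-4, -1) keeps every constraint satisfied while W decreases without bound.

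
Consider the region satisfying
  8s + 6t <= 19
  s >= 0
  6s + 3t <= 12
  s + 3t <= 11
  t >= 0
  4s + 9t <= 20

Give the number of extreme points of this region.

Intersecting each pair of boundary lines and keeping only the points that satisfy every inequality leaves:
  (5/4, 3/2)
  (17/16, 7/4)
  (0, 0)
  (0, 20/9)
  (2, 0)

5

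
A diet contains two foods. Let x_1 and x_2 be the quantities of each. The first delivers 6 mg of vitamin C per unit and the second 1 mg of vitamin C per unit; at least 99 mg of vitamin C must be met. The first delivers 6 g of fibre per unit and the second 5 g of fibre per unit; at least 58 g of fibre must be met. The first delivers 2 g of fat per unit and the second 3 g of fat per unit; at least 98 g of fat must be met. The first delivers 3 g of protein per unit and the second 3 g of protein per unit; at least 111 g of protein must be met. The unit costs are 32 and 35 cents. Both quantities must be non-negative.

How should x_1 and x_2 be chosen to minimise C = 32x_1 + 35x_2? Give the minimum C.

Corner points and C = 32x_1 + 35x_2:
  (0, 99) → C = 3465
  (49, 0) → C = 1568
  (62/5, 123/5) → C = 6289/5
  (13, 24) → C = 1256
The feasible region is unbounded (it extends along (0, 1), (1, 0)), but C strictly increases along every unbounded feasible direction, so there is no improving ray and the minimum is attained at a vertex.

The binding constraints are 2x_1 + 3x_2 = 98 and 3x_1 + 3x_2 = 111.
Solving simultaneously gives x_1 = 13, x_2 = 24.

x_1 = 13, x_2 = 24, minimum C = 1256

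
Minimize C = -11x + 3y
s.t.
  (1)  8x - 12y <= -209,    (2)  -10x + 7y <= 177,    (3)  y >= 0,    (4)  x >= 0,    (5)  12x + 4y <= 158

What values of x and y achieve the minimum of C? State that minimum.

x = 265/44, y = 943/44, minimum C = -43/22

Extreme points and C = -11x + 3y:
  (0, 209/12) → C = 209/4
  (265/44, 943/44) → C = -43/22
  (0, 177/7) → C = 531/7
  (199/62, 926/31) → C = 3367/62

At the optimal vertex, 8x - 12y = -209 and 12x + 4y = 158.
Solving simultaneously gives x = 265/44, y = 943/44.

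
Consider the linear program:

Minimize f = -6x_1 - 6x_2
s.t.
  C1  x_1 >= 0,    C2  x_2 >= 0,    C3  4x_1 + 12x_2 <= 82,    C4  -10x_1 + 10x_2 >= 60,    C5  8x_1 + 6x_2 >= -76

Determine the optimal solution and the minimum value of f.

x_1 = 5/8, x_2 = 53/8, minimum f = -87/2

Corner points and f = -6x_1 - 6x_2:
  (0, 41/6) → f = -41
  (0, 6) → f = -36
  (5/8, 53/8) → f = -87/2

At the optimal vertex, 4x_1 + 12x_2 = 82 and -10x_1 + 10x_2 = 60.
Solving simultaneously gives x_1 = 5/8, x_2 = 53/8.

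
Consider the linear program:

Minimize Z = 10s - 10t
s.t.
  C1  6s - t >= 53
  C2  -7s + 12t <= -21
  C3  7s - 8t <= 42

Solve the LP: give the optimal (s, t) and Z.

s = 123/13, t = 49/13, minimum Z = 740/13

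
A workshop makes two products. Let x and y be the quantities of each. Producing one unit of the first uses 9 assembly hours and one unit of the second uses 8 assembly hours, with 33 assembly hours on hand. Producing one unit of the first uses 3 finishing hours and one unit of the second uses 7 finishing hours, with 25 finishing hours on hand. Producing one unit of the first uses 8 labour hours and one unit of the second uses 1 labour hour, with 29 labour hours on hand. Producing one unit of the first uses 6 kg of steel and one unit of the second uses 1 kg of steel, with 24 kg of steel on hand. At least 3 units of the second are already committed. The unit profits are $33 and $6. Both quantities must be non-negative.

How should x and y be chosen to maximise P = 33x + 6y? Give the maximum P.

x = 1, y = 3, maximum P = 51

Feasible corners and P = 33x + 6y:
  (0, 25/7) → P = 150/7
  (0, 3) → P = 18
  (31/39, 42/13) → P = 593/13
  (1, 3) → P = 51

The binding constraints are 9x + 8y = 33 and y = 3.
Solving simultaneously gives x = 1, y = 3.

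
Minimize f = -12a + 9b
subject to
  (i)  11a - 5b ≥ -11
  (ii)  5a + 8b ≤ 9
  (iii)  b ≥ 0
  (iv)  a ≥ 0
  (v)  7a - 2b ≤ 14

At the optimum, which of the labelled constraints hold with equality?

(ii) and (iii)

Corner points and f = -12a + 9b:
  (9/5, 0) → f = -108/5
  (0, 9/8) → f = 81/8
  (0, 0) → f = 0

The minimum is at (9/5, 0). Substituting into each constraint, equality holds for (ii) and (iii); the remaining constraints have slack.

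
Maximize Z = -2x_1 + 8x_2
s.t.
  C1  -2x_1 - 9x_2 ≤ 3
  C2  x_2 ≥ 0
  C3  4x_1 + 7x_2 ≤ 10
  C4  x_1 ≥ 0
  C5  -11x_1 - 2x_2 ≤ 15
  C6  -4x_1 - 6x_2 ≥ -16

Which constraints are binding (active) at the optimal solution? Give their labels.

C3 and C4

Vertices and Z = -2x_1 + 8x_2:
  (5/2, 0) → Z = -5
  (0, 0) → Z = 0
  (0, 10/7) → Z = 80/7

The maximum is at (0, 10/7). Substituting into each constraint, equality holds for C3 and C4; the remaining constraints have slack.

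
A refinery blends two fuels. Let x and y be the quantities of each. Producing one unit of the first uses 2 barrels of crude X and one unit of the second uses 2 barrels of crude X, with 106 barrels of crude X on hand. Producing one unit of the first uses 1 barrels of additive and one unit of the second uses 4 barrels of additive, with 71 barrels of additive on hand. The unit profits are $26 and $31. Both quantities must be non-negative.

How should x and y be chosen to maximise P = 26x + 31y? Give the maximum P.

x = 47, y = 6, maximum P = 1408

Feasible corners and P = 26x + 31y:
  (0, 0) → P = 0
  (0, 71/4) → P = 2201/4
  (53, 0) → P = 1378
  (47, 6) → P = 1408

The optimum lies where 2x + 2y = 106 and x + 4y = 71.
Solving simultaneously gives x = 47, y = 6.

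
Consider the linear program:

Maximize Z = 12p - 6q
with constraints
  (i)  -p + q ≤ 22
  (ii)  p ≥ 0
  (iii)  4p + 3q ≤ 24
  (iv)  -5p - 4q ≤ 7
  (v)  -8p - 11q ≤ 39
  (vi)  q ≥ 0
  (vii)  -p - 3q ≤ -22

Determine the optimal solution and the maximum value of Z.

p = 2/3, q = 64/9, maximum Z = -104/3

Corner points and Z = 12p - 6q:
  (0, 8) → Z = -48
  (0, 22/3) → Z = -44
  (2/3, 64/9) → Z = -104/3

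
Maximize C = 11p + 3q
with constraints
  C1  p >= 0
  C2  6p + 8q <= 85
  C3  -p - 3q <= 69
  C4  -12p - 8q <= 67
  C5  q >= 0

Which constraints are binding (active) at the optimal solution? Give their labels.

C2 and C5

Corner points and C = 11p + 3q:
  (0, 85/8) → C = 255/8
  (0, 0) → C = 0
  (85/6, 0) → C = 935/6

The maximum is at (85/6, 0). Substituting into each constraint, equality holds for C2 and C5; the remaining constraints have slack.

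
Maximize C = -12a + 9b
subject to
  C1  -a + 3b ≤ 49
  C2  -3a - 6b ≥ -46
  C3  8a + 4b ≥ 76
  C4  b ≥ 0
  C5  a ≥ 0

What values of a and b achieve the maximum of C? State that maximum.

Feasible corners and C = -12a + 9b:
  (68/9, 35/9) → C = -167/3
  (46/3, 0) → C = -184
  (19/2, 0) → C = -114

a = 68/9, b = 35/9, maximum C = -167/3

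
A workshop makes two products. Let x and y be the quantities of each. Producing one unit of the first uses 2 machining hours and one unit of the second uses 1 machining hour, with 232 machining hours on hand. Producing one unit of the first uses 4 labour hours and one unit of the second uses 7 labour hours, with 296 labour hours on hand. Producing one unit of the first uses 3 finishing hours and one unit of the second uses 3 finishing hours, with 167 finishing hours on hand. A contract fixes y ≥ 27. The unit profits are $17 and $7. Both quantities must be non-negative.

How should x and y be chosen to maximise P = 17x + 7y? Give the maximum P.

Corner points and P = 17x + 7y:
  (0, 296/7) → P = 296
  (0, 27) → P = 189
  (107/4, 27) → P = 2575/4

At the optimal vertex, 4x + 7y = 296 and y = 27.
Solving simultaneously gives x = 107/4, y = 27.

x = 107/4, y = 27, maximum P = 2575/4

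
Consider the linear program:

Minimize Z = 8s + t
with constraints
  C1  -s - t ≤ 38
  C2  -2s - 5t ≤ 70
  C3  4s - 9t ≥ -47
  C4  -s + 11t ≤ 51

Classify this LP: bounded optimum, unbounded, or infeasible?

bounded optimum

Extreme points and Z = 8s + t:
  (-865/38, -93/19) → Z = -187
  (-58/35, 157/35) → Z = -307/35
The feasible region has finitely many vertices and no improving ray; the minimum is -187 at (-865/38, -93/19).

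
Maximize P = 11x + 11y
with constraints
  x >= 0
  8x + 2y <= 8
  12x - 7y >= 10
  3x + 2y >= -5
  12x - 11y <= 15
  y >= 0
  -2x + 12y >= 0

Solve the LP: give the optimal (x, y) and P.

x = 19/20, y = 1/5, maximum P = 253/20

Feasible corners and P = 11x + 11y:
  (19/20, 1/5) → P = 253/20
  (24/25, 4/25) → P = 308/25
  (12/13, 2/13) → P = 154/13

The optimum lies where 8x + 2y = 8 and 12x - 7y = 10.
Solving simultaneously gives x = 19/20, y = 1/5.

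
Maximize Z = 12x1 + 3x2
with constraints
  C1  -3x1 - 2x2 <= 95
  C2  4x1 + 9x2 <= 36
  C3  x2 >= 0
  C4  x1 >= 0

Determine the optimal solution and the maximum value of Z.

x1 = 9, x2 = 0, maximum Z = 108

Extreme points and Z = 12x1 + 3x2:
  (9, 0) → Z = 108
  (0, 4) → Z = 12
  (0, 0) → Z = 0

The optimum lies where 4x1 + 9x2 = 36 and x2 = 0.
Solving simultaneously gives x1 = 9, x2 = 0.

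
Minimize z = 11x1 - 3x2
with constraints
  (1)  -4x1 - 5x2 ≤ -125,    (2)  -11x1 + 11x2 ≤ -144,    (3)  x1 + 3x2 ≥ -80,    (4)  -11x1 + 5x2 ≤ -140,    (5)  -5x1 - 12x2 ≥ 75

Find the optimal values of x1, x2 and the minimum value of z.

x1 = 1875/23, x2 = -925/23, minimum z = 23400/23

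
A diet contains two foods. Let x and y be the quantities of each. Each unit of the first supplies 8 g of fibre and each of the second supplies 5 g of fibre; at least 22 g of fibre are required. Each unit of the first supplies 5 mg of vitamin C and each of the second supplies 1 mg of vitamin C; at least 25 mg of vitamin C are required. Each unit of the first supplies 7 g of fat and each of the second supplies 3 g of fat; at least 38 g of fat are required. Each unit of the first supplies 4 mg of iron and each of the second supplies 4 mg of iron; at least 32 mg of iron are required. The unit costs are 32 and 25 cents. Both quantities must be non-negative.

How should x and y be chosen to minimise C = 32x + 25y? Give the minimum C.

Corner points and C = 32x + 25y:
  (0, 25) → C = 625
  (8, 0) → C = 256
  (17/4, 15/4) → C = 919/4
The feasible region is unbounded (it extends along (0, 1), (1, 0)), but C strictly increases along every unbounded feasible direction, so there is no improving ray and the minimum is attained at a vertex.

x = 17/4, y = 15/4, minimum C = 919/4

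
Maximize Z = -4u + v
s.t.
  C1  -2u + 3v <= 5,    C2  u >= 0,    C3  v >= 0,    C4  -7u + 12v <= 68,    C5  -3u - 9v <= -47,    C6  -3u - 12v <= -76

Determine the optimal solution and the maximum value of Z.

Corner points and Z = -4u + v:
  (48, 101/3) → Z = -475/3
  (56/11, 167/33) → Z = -505/33
  (76/3, 0) → Z = -304/3
The feasible region is unbounded (it extends along (12, 7), (1, 0)), but Z strictly decreases along every unbounded feasible direction, so there is no improving ray and the maximum is attained at a vertex.

The binding constraints are -2u + 3v = 5 and -3u - 12v = -76.
Solving simultaneously gives u = 56/11, v = 167/33.

u = 56/11, v = 167/33, maximum Z = -505/33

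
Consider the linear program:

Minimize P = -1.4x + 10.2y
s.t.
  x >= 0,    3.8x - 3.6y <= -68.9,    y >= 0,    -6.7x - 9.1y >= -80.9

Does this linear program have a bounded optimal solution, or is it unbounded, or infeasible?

infeasible

The boundaries x = 0 and 3.8x - 3.6y = -68.9 meet at (0, 689/36), but that point violates -6.7x - 9.1y ≥ -80.9. Every candidate vertex is excluded by some other constraint, so the feasible region is empty.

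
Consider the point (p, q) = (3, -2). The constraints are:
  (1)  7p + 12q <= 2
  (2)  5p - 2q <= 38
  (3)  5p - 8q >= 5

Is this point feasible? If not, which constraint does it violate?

feasible

(1): -3 ≤ 2 ✓
(2): 19 ≤ 38 ✓
(3): 31 ≥ 5 ✓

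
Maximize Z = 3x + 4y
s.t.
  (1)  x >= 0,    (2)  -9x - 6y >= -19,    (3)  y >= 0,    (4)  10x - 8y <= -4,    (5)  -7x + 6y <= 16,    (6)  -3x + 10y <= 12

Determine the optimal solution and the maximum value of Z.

Extreme points and Z = 3x + 4y:
  (0, 1/2) → Z = 2
  (0, 6/5) → Z = 24/5
  (14/19, 27/19) → Z = 150/19

x = 14/19, y = 27/19, maximum Z = 150/19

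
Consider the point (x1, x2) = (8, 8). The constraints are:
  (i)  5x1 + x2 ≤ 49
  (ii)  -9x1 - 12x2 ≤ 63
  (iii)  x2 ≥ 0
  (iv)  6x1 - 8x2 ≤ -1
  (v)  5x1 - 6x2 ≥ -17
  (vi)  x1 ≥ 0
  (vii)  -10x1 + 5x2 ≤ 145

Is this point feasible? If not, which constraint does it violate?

(i): 48 ≤ 49 ✓
(ii): -168 ≤ 63 ✓
(iii): 8 ≥ 0 ✓
(iv): -16 ≤ -1 ✓
(v): -8 ≥ -17 ✓
(vi): 8 ≥ 0 ✓
(vii): -40 ≤ 145 ✓

feasible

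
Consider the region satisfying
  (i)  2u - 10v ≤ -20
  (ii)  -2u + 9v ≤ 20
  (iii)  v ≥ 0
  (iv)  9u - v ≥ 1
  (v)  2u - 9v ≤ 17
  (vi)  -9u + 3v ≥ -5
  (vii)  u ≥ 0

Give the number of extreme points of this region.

4

Pairwise boundary intersections that survive every other constraint:
  (15/44, 91/44)
  (55/42, 95/42)
  (29/79, 182/79)
  (7/5, 38/15)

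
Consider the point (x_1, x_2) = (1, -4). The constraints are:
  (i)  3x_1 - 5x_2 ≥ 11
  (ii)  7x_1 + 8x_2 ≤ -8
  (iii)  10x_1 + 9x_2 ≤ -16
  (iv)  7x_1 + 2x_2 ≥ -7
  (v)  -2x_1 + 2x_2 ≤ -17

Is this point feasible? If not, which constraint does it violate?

Constraint (v): -2x_1 + 2x_2 = -10, which is not ≤ -17. All other constraints are satisfied.

not feasible — violates (v)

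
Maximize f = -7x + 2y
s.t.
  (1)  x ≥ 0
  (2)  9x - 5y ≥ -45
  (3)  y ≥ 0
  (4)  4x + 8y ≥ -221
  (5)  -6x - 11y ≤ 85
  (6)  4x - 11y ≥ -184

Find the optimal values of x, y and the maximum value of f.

Vertices and f = -7x + 2y:
  (0, 9) → f = 18
  (0, 0) → f = 0
  (425/79, 1476/79) → f = -23/79
The feasible region is unbounded (it extends along (11, 4), (1, 0)), but f strictly decreases along every unbounded feasible direction, so there is no improving ray and the maximum is attained at a vertex.

The optimum lies where x = 0 and 9x - 5y = -45.
Solving simultaneously gives x = 0, y = 9.

x = 0, y = 9, maximum f = 18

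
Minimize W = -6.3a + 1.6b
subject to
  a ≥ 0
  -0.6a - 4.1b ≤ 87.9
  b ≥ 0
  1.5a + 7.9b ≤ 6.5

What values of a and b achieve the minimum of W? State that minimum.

Vertices and W = -6.3a + 1.6b:
  (0, 0) → W = 0
  (0, 65/79) → W = 104/79
  (13/3, 0) → W = -273/10

At the optimal vertex, b = 0 and 1.5a + 7.9b = 6.5.
Solving simultaneously gives a = 13/3, b = 0.

a = 13/3, b = 0, minimum W = -273/10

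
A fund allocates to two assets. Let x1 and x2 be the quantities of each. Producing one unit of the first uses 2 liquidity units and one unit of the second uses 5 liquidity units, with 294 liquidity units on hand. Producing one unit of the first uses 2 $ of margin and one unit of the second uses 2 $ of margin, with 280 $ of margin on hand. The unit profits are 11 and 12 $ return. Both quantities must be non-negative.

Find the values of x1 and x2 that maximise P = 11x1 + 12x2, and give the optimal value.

Corner points and P = 11x1 + 12x2:
  (0, 0) → P = 0
  (0, 294/5) → P = 3528/5
  (140, 0) → P = 1540
  (406/3, 14/3) → P = 4634/3

The optimum lies where 2x1 + 5x2 = 294 and 2x1 + 2x2 = 280.
Solving simultaneously gives x1 = 406/3, x2 = 14/3.

x1 = 406/3, x2 = 14/3, maximum P = 4634/3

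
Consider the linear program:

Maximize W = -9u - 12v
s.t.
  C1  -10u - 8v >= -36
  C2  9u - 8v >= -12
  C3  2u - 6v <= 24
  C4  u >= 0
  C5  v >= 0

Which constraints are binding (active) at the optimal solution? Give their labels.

C4 and C5

Corner points and W = -9u - 12v:
  (24/19, 111/38) → W = -882/19
  (18/5, 0) → W = -162/5
  (0, 3/2) → W = -18
  (0, 0) → W = 0

The maximum is at (0, 0). Substituting into each constraint, equality holds for C4 and C5; the remaining constraints have slack.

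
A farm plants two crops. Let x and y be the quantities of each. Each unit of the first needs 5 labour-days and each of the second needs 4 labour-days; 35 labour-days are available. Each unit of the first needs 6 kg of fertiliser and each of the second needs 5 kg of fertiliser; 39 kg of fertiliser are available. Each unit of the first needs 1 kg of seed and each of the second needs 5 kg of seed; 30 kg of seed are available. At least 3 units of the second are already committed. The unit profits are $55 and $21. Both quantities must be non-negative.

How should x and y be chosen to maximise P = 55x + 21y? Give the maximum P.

x = 4, y = 3, maximum P = 283

Vertices and P = 55x + 21y:
  (0, 6) → P = 126
  (0, 3) → P = 63
  (9/5, 141/25) → P = 5436/25
  (4, 3) → P = 283

The optimum lies where 6x + 5y = 39 and y = 3.
Solving simultaneously gives x = 4, y = 3.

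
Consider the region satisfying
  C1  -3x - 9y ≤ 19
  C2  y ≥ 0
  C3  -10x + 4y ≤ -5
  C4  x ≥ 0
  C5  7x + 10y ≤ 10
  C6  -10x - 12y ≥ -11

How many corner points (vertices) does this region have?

3

The feasible vertices (each the meet of two boundaries and inside every other half-plane) are:
  (1/2, 0)
  (11/10, 0)
  (13/20, 3/8)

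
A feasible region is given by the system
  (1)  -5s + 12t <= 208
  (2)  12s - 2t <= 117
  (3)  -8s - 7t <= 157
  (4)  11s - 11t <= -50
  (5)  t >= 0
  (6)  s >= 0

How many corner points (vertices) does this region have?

4

The feasible vertices (each the meet of two boundaries and inside every other half-plane) are:
  (910/67, 3081/134)
  (0, 52/3)
  (1387/110, 1887/110)
  (0, 50/11)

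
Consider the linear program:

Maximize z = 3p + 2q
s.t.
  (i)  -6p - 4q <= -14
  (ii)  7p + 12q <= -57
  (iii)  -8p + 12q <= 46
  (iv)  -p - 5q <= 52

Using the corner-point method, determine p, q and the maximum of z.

The optimum lies where 7p + 12q = -57 and -p - 5q = 52.
Solving simultaneously gives p = 339/23, q = -307/23.

p = 339/23, q = -307/23, maximum z = 403/23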